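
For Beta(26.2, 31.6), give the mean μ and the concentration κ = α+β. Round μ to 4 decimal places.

μ = 0.4533, κ = 57.8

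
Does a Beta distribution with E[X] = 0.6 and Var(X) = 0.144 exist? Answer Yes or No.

The Beta variance bound is σ² < μ(1−μ).
Here μ(1−μ) = 0.6×0.4 = 0.24, and 0.144 < 0.24.

Yes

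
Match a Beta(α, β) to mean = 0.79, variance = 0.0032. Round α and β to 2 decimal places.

α = 40.17, β = 10.68

Let s = α+β. The Beta variance is μ(1−μ)/(s+1).
So s+1 = μ(1−μ)/σ² = (0.79×0.21)/0.0032 = 0.1659/0.0032 = 51.8437, giving s = 50.8437.
Then α = μs = 0.79×50.8437 = 40.17 and β = (1−μ)s = 0.21×50.8437 = 10.68.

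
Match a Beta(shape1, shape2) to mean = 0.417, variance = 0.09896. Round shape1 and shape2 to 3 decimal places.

shape1 = 0.607, shape2 = 0.849

By moment matching, shape1+shape2 = μ(1−μ)/σ² − 1 = (0.417·0.583)/0.09896 − 1 = 2.4567 − 1 = 1.4567.
Since shape1/(shape1+shape2) = μ, shape1 = 0.417·1.4567 = 0.607 and shape2 = 0.583·1.4567 = 0.849.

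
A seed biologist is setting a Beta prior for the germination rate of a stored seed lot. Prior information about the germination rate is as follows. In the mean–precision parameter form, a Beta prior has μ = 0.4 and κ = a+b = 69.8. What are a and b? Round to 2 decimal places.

a = 27.92, b = 41.88

a = μκ = 0.4×69.8 = 27.92 and b = (1−μ)κ = 0.6×69.8 = 41.88.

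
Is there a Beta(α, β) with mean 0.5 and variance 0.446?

For any Beta, Var(X) < E[X]·(1−E[X]).
Here μ(1−μ) = 0.5×0.5 = 0.25, and 0.446 ≥ 0.25.

No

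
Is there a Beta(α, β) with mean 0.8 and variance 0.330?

No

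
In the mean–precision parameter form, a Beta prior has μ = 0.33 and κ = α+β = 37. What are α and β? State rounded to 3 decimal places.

α = 12.210, β = 24.790

Split κ in proportion μ : (1−μ): α = 0.33·37 = 12.210, β = 37 − 12.210 = 24.790.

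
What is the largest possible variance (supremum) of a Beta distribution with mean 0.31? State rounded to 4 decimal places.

Var = μ(1−μ)/(α+β+1), which approaches μ(1−μ) as α+β → 0.
So the supremum is μ(1−μ) = 0.31×0.69 = 0.2139.

0.2139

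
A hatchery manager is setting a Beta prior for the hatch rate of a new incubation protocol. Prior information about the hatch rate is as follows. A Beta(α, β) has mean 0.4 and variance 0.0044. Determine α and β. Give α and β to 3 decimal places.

α = 21.418, β = 32.127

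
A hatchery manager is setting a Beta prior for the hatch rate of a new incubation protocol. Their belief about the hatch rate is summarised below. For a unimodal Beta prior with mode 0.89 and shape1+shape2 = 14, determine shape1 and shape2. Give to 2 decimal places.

shape1 = 11.68, shape2 = 2.32

Mode = (shape1−1)/(κ−2) with κ = shape1+shape2, so shape1−1 = 0.89·12 = 10.68.
shape1 = 11.68; shape2 = κ − shape1 = 2.32.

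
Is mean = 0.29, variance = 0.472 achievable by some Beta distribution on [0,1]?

For any Beta, Var(X) < E[X]·(1−E[X]).
Here μ(1−μ) = 0.29×0.71 = 0.2059, and 0.472 ≥ 0.2059.

No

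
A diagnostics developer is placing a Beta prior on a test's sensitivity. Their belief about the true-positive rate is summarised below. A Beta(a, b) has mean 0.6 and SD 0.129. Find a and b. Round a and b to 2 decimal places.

a = 8.05, b = 5.37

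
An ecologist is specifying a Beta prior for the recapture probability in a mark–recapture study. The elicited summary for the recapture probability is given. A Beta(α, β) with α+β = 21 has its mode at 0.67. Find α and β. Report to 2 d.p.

α = 13.73, β = 7.27

Mode = (α−1)/(κ−2) with κ = α+β, so α−1 = 0.67·19 = 12.73.
α = 13.73; β = κ − α = 7.27.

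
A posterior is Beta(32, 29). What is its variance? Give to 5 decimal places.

μ = 32/61 = 0.524590; Var = μ(1−μ)/(α+β+1) = 0.2493953/62 = 0.00402.

0.00402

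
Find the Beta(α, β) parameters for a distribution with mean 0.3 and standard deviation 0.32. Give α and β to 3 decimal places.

α = 0.315, β = 0.736

First σ² = 0.1024. Setting α = μn, β = (1−μ)n with n = α+β,
μ(1−μ)/(n+1) = 0.1024 ⇒ n+1 = 0.21/0.1024 = 2.0508 ⇒ n = 1.0508.
Hence α = 0.3×1.0508 = 0.315, β = 0.7×1.0508 = 0.736.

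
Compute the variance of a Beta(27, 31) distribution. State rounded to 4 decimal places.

α+β = 58 and αβ = 837, so Var = αβ/[(α+β)²(α+β+1)] = 837/198476 = 0.0042.

0.0042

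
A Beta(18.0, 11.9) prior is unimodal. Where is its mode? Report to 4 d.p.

0.6093

The density x^(α−1)(1−x)^(β−1) is maximised at (α−1)/(α+β−2) = 17.0/27.9 = 0.6093.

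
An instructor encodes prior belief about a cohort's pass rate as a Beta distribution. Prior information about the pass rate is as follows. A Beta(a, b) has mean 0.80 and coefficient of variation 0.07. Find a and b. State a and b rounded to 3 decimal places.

a = 40.016, b = 10.004

Var = (CV·μ)² = (0.07×0.80)² = 0.003136.
a+b = μ(1−μ)/Var − 1 = 0.1600/0.003136 − 1 = 50.0204.
Thus a = 0.80·50.0204 = 40.016 and b = 0.20·50.0204 = 10.004.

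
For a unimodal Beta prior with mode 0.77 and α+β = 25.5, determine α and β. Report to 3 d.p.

α = 19.095, β = 6.405

For α,β>1 the mode is (α−1)/(α+β−2), so α = mode·(κ−2)+1 = 0.77×23.5+1 = 19.095.
And β = (1−mode)·(κ−2)+1 = 0.23×23.5+1 = 6.405.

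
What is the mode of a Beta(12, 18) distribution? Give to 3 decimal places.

0.393

With α,β > 1, mode = (α−1)/(α+β−2) = 11/28 = 0.393.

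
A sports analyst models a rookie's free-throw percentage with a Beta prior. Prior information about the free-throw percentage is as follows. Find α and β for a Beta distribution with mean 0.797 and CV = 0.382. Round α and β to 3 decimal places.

α = 0.594, β = 0.151

σ = CV·μ = 0.382×0.797 = 0.30445, so σ² = 0.092692.
s+1 = μ(1−μ)/σ² = 0.161791/0.092692 = 1.7455, so s = α+β = 0.7455.
α = μs = 0.594, β = (1−μ)s = 0.151.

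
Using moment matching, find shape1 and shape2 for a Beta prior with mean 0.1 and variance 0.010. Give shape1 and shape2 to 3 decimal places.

shape1 = 0.800, shape2 = 7.200

By moment matching, shape1+shape2 = μ(1−μ)/σ² − 1 = (0.1·0.9)/0.010 − 1 = 9.0000 − 1 = 8.0000.
Since shape1/(shape1+shape2) = μ, shape1 = 0.1·8.0000 = 0.800 and shape2 = 0.9·8.0000 = 7.200.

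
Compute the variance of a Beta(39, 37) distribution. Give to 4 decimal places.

Var = αβ/[(α+β)²(α+β+1)] = (39×37)/(76²×77) = 1443/444752 = 0.0032.

0.0032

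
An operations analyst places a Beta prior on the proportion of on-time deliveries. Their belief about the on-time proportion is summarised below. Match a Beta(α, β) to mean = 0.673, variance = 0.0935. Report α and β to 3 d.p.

By moment matching, α+β = μ(1−μ)/σ² − 1 = (0.673·0.327)/0.0935 − 1 = 2.3537 − 1 = 1.3537.
Since α/(α+β) = μ, α = 0.673·1.3537 = 0.911 and β = 0.327·1.3537 = 0.443.

α = 0.911, β = 0.443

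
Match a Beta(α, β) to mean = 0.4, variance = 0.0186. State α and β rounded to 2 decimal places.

α = 4.76, β = 7.14

Write ν = α+β; then α = μν and Var = μ(1−μ)/(ν+1).
ν = μ(1−μ)/Var − 1 = 0.24/0.0186 − 1 = 11.9032.
α = 0.4·11.9032 = 4.76, β = 0.6·11.9032 = 7.14.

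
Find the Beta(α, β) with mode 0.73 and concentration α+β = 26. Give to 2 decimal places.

Mode = (α−1)/(κ−2) with κ = α+β, so α−1 = 0.73·24 = 17.52.
α = 18.52; β = κ − α = 7.48.

α = 18.52, β = 7.48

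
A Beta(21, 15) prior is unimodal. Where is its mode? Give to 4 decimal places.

The density x^(α−1)(1−x)^(β−1) is maximised at (α−1)/(α+β−2) = 20/34 = 0.5882.

0.5882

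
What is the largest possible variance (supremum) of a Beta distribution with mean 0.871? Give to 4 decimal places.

0.1124

For fixed mean μ the Beta variance is μ(1−μ)/(α+β+1), increasing as α+β decreases.
Its least upper bound (not attained) is μ(1−μ) = 0.871·0.129 = 0.1124.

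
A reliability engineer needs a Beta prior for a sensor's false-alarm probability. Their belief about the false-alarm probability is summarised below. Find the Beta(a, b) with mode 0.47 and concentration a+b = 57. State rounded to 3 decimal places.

Since the density peak of Beta(a,b) is at (a−1)/(a+b−2),
a = 1 + 0.47(57−2) = 26.850 and b = 57 − 26.850 = 30.150.

a = 26.850, b = 30.150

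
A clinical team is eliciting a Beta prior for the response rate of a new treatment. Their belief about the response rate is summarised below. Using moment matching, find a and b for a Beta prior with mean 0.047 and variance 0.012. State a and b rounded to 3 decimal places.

a = 0.128, b = 2.604

By moment matching, a+b = μ(1−μ)/σ² − 1 = (0.047·0.953)/0.012 − 1 = 3.7326 − 1 = 2.7326.
Since a/(a+b) = μ, a = 0.047·2.7326 = 0.128 and b = 0.953·2.7326 = 2.604.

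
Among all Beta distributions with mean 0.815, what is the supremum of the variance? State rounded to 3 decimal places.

0.151

For fixed mean μ the Beta variance is μ(1−μ)/(α+β+1), increasing as α+β decreases.
Its least upper bound (not attained) is μ(1−μ) = 0.815·0.185 = 0.151.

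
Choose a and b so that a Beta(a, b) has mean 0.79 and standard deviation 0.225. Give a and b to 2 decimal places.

a = 1.80, b = 0.48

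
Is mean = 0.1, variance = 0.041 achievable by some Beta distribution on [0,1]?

A Beta with mean μ has variance μ(1−μ)/(α+β+1) < μ(1−μ).
Here μ(1−μ) = 0.1×0.9 = 0.09, and 0.041 < 0.09.

Yes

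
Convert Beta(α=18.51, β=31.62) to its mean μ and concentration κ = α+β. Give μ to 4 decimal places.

μ = 0.3692, κ = 50.13

κ = α+β = 18.51+31.62 = 50.13; μ = α/κ = 18.51/50.13 = 0.3692.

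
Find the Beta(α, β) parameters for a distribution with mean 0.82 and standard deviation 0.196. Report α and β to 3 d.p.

σ² = 0.196² = 0.038416.
With s = α+β, Var = μ(1−μ)/(s+1), so s+1 = (0.82×0.18)/0.038416 = 3.8421 and s = 2.8421.
α = μs = 2.331, β = (1−μ)s = 0.512.

α = 2.331, β = 0.512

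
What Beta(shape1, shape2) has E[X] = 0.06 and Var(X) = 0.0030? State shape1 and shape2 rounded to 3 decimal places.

Let s = shape1+shape2. The Beta variance is μ(1−μ)/(s+1).
So s+1 = μ(1−μ)/σ² = (0.06×0.94)/0.0030 = 0.0564/0.0030 = 18.8000, giving s = 17.8000.
Then shape1 = μs = 0.06×17.8000 = 1.068 and shape2 = (1−μ)s = 0.94×17.8000 = 16.732.

shape1 = 1.068, shape2 = 16.732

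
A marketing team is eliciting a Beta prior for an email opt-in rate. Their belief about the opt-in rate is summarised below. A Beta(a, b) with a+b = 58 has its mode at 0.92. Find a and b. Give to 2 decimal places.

a = 52.52, b = 5.48

Since the density peak of Beta(a,b) is at (a−1)/(a+b−2),
a = 1 + 0.92(58−2) = 52.52 and b = 58 − 52.52 = 5.48.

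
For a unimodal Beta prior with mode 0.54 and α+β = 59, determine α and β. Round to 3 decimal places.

For α,β>1 the mode is (α−1)/(α+β−2), so α = mode·(κ−2)+1 = 0.54×57+1 = 31.780.
And β = (1−mode)·(κ−2)+1 = 0.46×57+1 = 27.220.

α = 31.780, β = 27.220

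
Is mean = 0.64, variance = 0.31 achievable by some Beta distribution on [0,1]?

The Beta variance bound is σ² < μ(1−μ).
Here μ(1−μ) = 0.64×0.36 = 0.2304, and 0.31 ≥ 0.2304.

No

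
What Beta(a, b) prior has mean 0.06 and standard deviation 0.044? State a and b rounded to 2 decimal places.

a = 1.69, b = 26.44

First σ² = 0.001936. Setting a = μn, b = (1−μ)n with n = a+b,
μ(1−μ)/(n+1) = 0.001936 ⇒ n+1 = 0.0564/0.001936 = 29.1322 ⇒ n = 28.1322.
Hence a = 0.06×28.1322 = 1.69, b = 0.94×28.1322 = 26.44.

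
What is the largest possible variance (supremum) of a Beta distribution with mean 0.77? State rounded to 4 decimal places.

Var = μ(1−μ)/(α+β+1), which approaches μ(1−μ) as α+β → 0.
So the supremum is μ(1−μ) = 0.77×0.23 = 0.1771.

0.1771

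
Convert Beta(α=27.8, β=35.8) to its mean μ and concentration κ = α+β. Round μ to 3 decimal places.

κ = α+β = 27.8+35.8 = 63.6; μ = α/κ = 27.8/63.6 = 0.437.

μ = 0.437, κ = 63.6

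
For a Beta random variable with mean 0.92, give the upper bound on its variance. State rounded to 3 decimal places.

0.074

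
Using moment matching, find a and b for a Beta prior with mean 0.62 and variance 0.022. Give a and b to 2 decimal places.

By moment matching, a+b = μ(1−μ)/σ² − 1 = (0.62·0.38)/0.022 − 1 = 10.7091 − 1 = 9.7091.
Since a/(a+b) = μ, a = 0.62·9.7091 = 6.02 and b = 0.38·9.7091 = 3.69.

a = 6.02, b = 3.69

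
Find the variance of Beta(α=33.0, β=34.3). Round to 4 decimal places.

0.0037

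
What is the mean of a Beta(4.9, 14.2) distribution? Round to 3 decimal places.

E[X] = α/(α+β) = 4.9/19.1 = 0.257.

0.257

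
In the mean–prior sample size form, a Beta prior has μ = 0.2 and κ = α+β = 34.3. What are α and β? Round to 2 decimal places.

α = 6.86, β = 27.44

Split κ in proportion μ : (1−μ): α = 0.2·34.3 = 6.86, β = 34.3 − 6.86 = 27.44.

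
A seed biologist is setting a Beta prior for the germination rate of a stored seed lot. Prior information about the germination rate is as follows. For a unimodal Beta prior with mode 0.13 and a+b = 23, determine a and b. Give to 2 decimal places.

a = 3.73, b = 19.27

Mode = (a−1)/(κ−2) with κ = a+b, so a−1 = 0.13·21 = 2.73.
a = 3.73; b = κ − a = 19.27.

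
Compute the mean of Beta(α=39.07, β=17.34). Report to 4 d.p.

0.6926

The Beta mean is α/(α+β) = 39.07/(39.07+17.34) = 0.6926.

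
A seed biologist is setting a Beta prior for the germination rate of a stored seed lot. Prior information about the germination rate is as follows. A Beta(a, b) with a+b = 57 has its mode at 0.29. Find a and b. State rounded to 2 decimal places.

Mode = (a−1)/(κ−2) with κ = a+b, so a−1 = 0.29·55 = 15.95.
a = 16.95; b = κ − a = 40.05.

a = 16.95, b = 40.05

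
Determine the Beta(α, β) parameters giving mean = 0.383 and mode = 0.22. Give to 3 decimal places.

α = 1.316, β = 2.120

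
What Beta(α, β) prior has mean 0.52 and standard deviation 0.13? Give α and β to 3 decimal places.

Variance = 0.13² = 0.0169. The moment-matching identity α+β = μ(1−μ)/Var − 1 gives
α+β = 0.2496/0.0169 − 1 = 13.7692, so α = μ·13.7692 = 7.160 and β = (1−μ)·13.7692 = 6.609.

α = 7.160, β = 6.609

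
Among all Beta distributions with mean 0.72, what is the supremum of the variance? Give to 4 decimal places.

0.2016

Var = μ(1−μ)/(α+β+1), which approaches μ(1−μ) as α+β → 0.
So the supremum is μ(1−μ) = 0.72×0.28 = 0.2016.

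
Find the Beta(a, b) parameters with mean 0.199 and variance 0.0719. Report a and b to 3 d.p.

a = 0.242, b = 0.975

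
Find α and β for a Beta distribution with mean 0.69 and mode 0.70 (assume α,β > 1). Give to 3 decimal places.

α = 27.600, β = 12.400

Let s = α+β. Mean gives α = μs = 0.69s; mode gives (α−1)/(s−2) = 0.70.
Substituting: 0.69s − 1 = 0.70(s−2) = 0.70s − 1.40, so -0.01s = -0.40 and s = 40.0000.
Then α = 0.69×40.0000 = 27.600 and β = s−α = 12.400.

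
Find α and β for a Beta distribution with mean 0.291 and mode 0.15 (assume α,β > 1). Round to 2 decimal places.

Let s = α+β. Mean gives α = μs = 0.291s; mode gives (α−1)/(s−2) = 0.15.
Substituting: 0.291s − 1 = 0.15(s−2) = 0.15s − 0.30, so 0.141s = 0.70 and s = 4.9645.
Then α = 0.291×4.9645 = 1.44 and β = s−α = 3.52.

α = 1.44, β = 3.52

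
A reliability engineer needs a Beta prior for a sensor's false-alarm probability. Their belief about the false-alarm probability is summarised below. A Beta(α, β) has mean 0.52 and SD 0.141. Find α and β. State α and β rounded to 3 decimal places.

First σ² = 0.019881. Setting α = μn, β = (1−μ)n with n = α+β,
μ(1−μ)/(n+1) = 0.019881 ⇒ n+1 = 0.2496/0.019881 = 12.5547 ⇒ n = 11.5547.
Hence α = 0.52×11.5547 = 6.008, β = 0.48×11.5547 = 5.546.

α = 6.008, β = 5.546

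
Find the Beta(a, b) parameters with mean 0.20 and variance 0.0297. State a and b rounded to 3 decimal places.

a = 0.877, b = 3.510

Let s = a+b. The Beta variance is μ(1−μ)/(s+1).
So s+1 = μ(1−μ)/σ² = (0.20×0.80)/0.0297 = 0.1600/0.0297 = 5.3872, giving s = 4.3872.
Then a = μs = 0.20×4.3872 = 0.877 and b = (1−μ)s = 0.80×4.3872 = 3.510.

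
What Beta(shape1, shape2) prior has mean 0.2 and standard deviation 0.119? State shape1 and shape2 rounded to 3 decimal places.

shape1 = 2.060, shape2 = 8.239

First σ² = 0.014161. Setting shape1 = μn, shape2 = (1−μ)n with n = shape1+shape2,
μ(1−μ)/(n+1) = 0.014161 ⇒ n+1 = 0.16/0.014161 = 11.2986 ⇒ n = 10.2986.
Hence shape1 = 0.2×10.2986 = 2.060, shape2 = 0.8×10.2986 = 8.239.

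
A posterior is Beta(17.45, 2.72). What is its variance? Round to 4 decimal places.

0.0055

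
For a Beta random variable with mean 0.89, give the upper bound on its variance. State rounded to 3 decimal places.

Var = μ(1−μ)/(α+β+1), which approaches μ(1−μ) as α+β → 0.
So the supremum is μ(1−μ) = 0.89×0.11 = 0.098.

0.098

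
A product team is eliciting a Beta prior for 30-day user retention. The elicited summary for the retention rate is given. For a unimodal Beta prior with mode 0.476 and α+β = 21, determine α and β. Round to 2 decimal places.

α = 10.04, β = 10.96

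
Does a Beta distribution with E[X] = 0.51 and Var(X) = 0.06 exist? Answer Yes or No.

Yes

A Beta with mean μ has variance μ(1−μ)/(α+β+1) < μ(1−μ).
Here μ(1−μ) = 0.51×0.49 = 0.2499, and 0.06 < 0.2499.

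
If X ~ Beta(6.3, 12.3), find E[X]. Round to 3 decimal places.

0.339

E[X] = α/(α+β) = 6.3/18.6 = 0.339.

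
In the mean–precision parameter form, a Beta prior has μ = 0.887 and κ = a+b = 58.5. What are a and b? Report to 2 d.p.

a = 51.89, b = 6.61

a = μκ = 0.887×58.5 = 51.89 and b = (1−μ)κ = 0.113×58.5 = 6.61.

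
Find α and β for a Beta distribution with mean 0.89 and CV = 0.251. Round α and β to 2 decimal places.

Var = (CV·μ)² = (0.251×0.89)² = 0.049903.
α+β = μ(1−μ)/Var − 1 = 0.0979/0.049903 − 1 = 0.9618.
Thus α = 0.89·0.9618 = 0.86 and β = 0.11·0.9618 = 0.11.

α = 0.86, β = 0.11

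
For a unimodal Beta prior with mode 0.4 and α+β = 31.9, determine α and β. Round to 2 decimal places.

α = 12.96, β = 18.94

Since the density peak of Beta(α,β) is at (α−1)/(α+β−2),
α = 1 + 0.4(31.9−2) = 12.96 and β = 31.9 − 12.96 = 18.94.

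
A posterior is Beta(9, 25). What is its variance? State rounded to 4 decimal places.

0.0056

α+β = 34 and αβ = 225, so Var = αβ/[(α+β)²(α+β+1)] = 225/40460 = 0.0056.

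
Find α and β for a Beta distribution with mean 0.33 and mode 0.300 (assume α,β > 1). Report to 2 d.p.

With s = α+β: μ = α/s and mode = (α−1)/(s−2). Eliminating α = μs,
μs − 1 = m(s−2) ⇒ s(μ−m) = 1−2m ⇒ s = 0.400/0.030 = 13.3333.
So α = μs = 4.40, β = (1−μ)s = 8.93.

α = 4.40, β = 8.93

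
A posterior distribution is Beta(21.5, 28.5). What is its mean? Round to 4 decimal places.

0.4300

The Beta mean is α/(α+β) = 21.5/(21.5+28.5) = 0.4300.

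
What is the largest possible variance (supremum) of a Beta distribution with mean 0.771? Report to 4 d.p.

Var = μ(1−μ)/(α+β+1), which approaches μ(1−μ) as α+β → 0.
So the supremum is μ(1−μ) = 0.771×0.229 = 0.1766.

0.1766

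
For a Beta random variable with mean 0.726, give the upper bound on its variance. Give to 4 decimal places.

Var = μ(1−μ)/(α+β+1), which approaches μ(1−μ) as α+β → 0.
So the supremum is μ(1−μ) = 0.726×0.274 = 0.1989.

0.1989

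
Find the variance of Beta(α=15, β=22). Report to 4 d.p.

0.0063

Var = αβ/[(α+β)²(α+β+1)] = (15×22)/(37²×38) = 330/52022 = 0.0063.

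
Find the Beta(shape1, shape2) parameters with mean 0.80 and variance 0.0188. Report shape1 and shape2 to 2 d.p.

Let s = shape1+shape2. The Beta variance is μ(1−μ)/(s+1).
So s+1 = μ(1−μ)/σ² = (0.80×0.20)/0.0188 = 0.1600/0.0188 = 8.5106, giving s = 7.5106.
Then shape1 = μs = 0.80×7.5106 = 6.01 and shape2 = (1−μ)s = 0.20×7.5106 = 1.50.

shape1 = 6.01, shape2 = 1.50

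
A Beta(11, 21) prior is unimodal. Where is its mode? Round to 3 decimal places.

The density x^(α−1)(1−x)^(β−1) is maximised at (α−1)/(α+β−2) = 10/30 = 0.333.

0.333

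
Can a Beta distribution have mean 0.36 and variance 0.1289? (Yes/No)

A Beta with mean μ has variance μ(1−μ)/(α+β+1) < μ(1−μ).
Here μ(1−μ) = 0.36×0.64 = 0.2304, and 0.1289 < 0.2304.

Yes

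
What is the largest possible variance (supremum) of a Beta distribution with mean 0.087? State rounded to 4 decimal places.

0.0794

Var = μ(1−μ)/(α+β+1), which approaches μ(1−μ) as α+β → 0.
So the supremum is μ(1−μ) = 0.087×0.913 = 0.0794.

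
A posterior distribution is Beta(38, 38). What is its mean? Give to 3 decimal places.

E[X] = α/(α+β) = 38/76 = 0.500.

0.500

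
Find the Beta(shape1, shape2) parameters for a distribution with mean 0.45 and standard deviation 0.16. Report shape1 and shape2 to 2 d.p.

First σ² = 0.0256. Setting shape1 = μn, shape2 = (1−μ)n with n = shape1+shape2,
μ(1−μ)/(n+1) = 0.0256 ⇒ n+1 = 0.2475/0.0256 = 9.6680 ⇒ n = 8.6680.
Hence shape1 = 0.45×8.6680 = 3.90, shape2 = 0.55×8.6680 = 4.77.

shape1 = 3.90, shape2 = 4.77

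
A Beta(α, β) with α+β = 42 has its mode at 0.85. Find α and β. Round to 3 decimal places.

Since the density peak of Beta(α,β) is at (α−1)/(α+β−2),
α = 1 + 0.85(42−2) = 35.000 and β = 42 − 35.000 = 7.000.

α = 35.000, β = 7.000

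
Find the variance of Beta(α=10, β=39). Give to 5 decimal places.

0.00325

Var = αβ/[(α+β)²(α+β+1)] = (10×39)/(49²×50) = 390/120050 = 0.00325.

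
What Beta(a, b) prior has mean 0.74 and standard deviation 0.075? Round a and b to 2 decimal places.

a = 24.57, b = 8.63

Variance = 0.075² = 0.005625. The moment-matching identity a+b = μ(1−μ)/Var − 1 gives
a+b = 0.1924/0.005625 − 1 = 33.2044, so a = μ·33.2044 = 24.57 and b = (1−μ)·33.2044 = 8.63.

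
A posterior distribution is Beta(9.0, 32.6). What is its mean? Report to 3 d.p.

0.216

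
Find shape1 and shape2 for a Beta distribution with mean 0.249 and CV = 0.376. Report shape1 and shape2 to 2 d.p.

shape1 = 5.06, shape2 = 15.27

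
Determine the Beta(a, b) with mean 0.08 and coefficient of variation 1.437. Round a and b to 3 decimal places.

a = 0.366, b = 4.204

Var = (CV·μ)² = (1.437×0.08)² = 0.013216.
a+b = μ(1−μ)/Var − 1 = 0.0736/0.013216 − 1 = 4.5691.
Thus a = 0.08·4.5691 = 0.366 and b = 0.92·4.5691 = 4.204.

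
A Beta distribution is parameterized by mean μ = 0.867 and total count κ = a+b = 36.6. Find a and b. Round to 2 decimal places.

a = 31.73, b = 4.87

Split κ in proportion μ : (1−μ): a = 0.867·36.6 = 31.73, b = 36.6 − 31.73 = 4.87.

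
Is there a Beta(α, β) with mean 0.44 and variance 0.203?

Yes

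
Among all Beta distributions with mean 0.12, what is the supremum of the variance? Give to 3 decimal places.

0.106

Var = μ(1−μ)/(α+β+1), which approaches μ(1−μ) as α+β → 0.
So the supremum is μ(1−μ) = 0.12×0.88 = 0.106.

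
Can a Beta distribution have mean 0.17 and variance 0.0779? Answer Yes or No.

Yes

For any Beta, Var(X) < E[X]·(1−E[X]).
Here μ(1−μ) = 0.17×0.83 = 0.1411, and 0.0779 < 0.1411.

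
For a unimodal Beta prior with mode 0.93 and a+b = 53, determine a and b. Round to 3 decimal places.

For a,b>1 the mode is (a−1)/(a+b−2), so a = mode·(κ−2)+1 = 0.93×51+1 = 48.430.
And b = (1−mode)·(κ−2)+1 = 0.07×51+1 = 4.570.

a = 48.430, b = 4.570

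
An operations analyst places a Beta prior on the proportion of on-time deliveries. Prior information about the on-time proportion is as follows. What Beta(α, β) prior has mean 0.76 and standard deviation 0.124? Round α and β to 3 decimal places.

α = 8.256, β = 2.607

Variance = 0.124² = 0.015376. The moment-matching identity α+β = μ(1−μ)/Var − 1 gives
α+β = 0.1824/0.015376 − 1 = 10.8626, so α = μ·10.8626 = 8.256 and β = (1−μ)·10.8626 = 2.607.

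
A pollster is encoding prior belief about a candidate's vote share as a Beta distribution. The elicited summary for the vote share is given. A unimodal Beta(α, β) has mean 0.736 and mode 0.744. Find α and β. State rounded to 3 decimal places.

With s = α+β: μ = α/s and mode = (α−1)/(s−2). Eliminating α = μs,
μs − 1 = m(s−2) ⇒ s(μ−m) = 1−2m ⇒ s = -0.488/-0.008 = 61.0000.
So α = μs = 44.896, β = (1−μ)s = 16.104.

α = 44.896, β = 16.104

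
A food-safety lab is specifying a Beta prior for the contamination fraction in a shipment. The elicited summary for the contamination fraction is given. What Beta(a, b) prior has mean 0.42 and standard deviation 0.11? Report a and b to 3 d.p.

σ² = 0.11² = 0.0121.
With s = a+b, Var = μ(1−μ)/(s+1), so s+1 = (0.42×0.58)/0.0121 = 20.1322 and s = 19.1322.
a = μs = 8.036, b = (1−μ)s = 11.097.

a = 8.036, b = 11.097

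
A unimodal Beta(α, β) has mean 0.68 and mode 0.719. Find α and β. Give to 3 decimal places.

α = 7.637, β = 3.594

Let s = α+β. Mean gives α = μs = 0.68s; mode gives (α−1)/(s−2) = 0.719.
Substituting: 0.68s − 1 = 0.719(s−2) = 0.719s − 1.438, so -0.039s = -0.438 and s = 11.2308.
Then α = 0.68×11.2308 = 7.637 and β = s−α = 3.594.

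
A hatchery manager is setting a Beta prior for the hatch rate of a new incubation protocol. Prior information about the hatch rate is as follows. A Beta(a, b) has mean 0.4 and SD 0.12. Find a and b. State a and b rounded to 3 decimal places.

a = 6.267, b = 9.400

First σ² = 0.0144. Setting a = μn, b = (1−μ)n with n = a+b,
μ(1−μ)/(n+1) = 0.0144 ⇒ n+1 = 0.24/0.0144 = 16.6667 ⇒ n = 15.6667.
Hence a = 0.4×15.6667 = 6.267, b = 0.6×15.6667 = 9.400.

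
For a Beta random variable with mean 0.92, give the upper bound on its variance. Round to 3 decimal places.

Var = μ(1−μ)/(α+β+1), which approaches μ(1−μ) as α+β → 0.
So the supremum is μ(1−μ) = 0.92×0.08 = 0.074.

0.074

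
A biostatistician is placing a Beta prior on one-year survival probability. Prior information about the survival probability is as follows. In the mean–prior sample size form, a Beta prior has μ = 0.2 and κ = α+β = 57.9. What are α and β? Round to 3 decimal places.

Split κ in proportion μ : (1−μ): α = 0.2·57.9 = 11.580, β = 57.9 − 11.580 = 46.320.

α = 11.580, β = 46.320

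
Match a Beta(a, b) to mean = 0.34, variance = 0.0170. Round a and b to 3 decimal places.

Let s = a+b. The Beta variance is μ(1−μ)/(s+1).
So s+1 = μ(1−μ)/σ² = (0.34×0.66)/0.0170 = 0.2244/0.0170 = 13.2000, giving s = 12.2000.
Then a = μs = 0.34×12.2000 = 4.148 and b = (1−μ)s = 0.66×12.2000 = 8.052.

a = 4.148, b = 8.052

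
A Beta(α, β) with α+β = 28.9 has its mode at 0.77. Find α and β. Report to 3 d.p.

α = 21.713, β = 7.187

Mode = (α−1)/(κ−2) with κ = α+β, so α−1 = 0.77·26.9 = 20.713.
α = 21.713; β = κ − α = 7.187.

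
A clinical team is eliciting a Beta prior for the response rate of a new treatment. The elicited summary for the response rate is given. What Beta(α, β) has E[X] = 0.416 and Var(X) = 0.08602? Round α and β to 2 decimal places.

α = 0.76, β = 1.07

Write ν = α+β; then α = μν and Var = μ(1−μ)/(ν+1).
ν = μ(1−μ)/Var − 1 = 0.242944/0.08602 − 1 = 1.8243.
α = 0.416·1.8243 = 0.76, β = 0.584·1.8243 = 1.07.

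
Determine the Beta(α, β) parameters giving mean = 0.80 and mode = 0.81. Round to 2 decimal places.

With s = α+β: μ = α/s and mode = (α−1)/(s−2). Eliminating α = μs,
μs − 1 = m(s−2) ⇒ s(μ−m) = 1−2m ⇒ s = -0.62/-0.01 = 62.0000.
So α = μs = 49.60, β = (1−μ)s = 12.40.

α = 49.60, β = 12.40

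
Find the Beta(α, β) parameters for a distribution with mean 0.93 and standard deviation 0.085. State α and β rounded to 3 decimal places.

α = 7.450, β = 0.561

σ² = 0.085² = 0.007225.
With s = α+β, Var = μ(1−μ)/(s+1), so s+1 = (0.93×0.07)/0.007225 = 9.0104 and s = 8.0104.
α = μs = 7.450, β = (1−μ)s = 0.561.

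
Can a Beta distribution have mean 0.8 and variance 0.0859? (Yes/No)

For any Beta, Var(X) < E[X]·(1−E[X]).
Here μ(1−μ) = 0.8×0.2 = 0.16, and 0.0859 < 0.16.

Yes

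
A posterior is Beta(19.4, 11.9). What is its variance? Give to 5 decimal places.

0.00730

μ = 19.4/31.3 = 0.619808; Var = μ(1−μ)/(α+β+1) = 0.2356460/32.3 = 0.00730.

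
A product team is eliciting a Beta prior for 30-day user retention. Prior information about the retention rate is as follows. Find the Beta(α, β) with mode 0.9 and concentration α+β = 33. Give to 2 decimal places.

Mode = (α−1)/(κ−2) with κ = α+β, so α−1 = 0.9·31 = 27.90.
α = 28.90; β = κ − α = 4.10.

α = 28.90, β = 4.10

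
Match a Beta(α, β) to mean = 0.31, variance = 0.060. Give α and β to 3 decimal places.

Write ν = α+β; then α = μν and Var = μ(1−μ)/(ν+1).
ν = μ(1−μ)/Var − 1 = 0.2139/0.060 − 1 = 2.5650.
α = 0.31·2.5650 = 0.795, β = 0.69·2.5650 = 1.770.

α = 0.795, β = 1.770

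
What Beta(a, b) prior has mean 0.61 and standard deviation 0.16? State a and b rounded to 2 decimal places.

a = 5.06, b = 3.23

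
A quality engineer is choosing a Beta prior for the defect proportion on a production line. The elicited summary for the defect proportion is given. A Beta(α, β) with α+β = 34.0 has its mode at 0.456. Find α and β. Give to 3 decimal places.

Since the density peak of Beta(α,β) is at (α−1)/(α+β−2),
α = 1 + 0.456(34.0−2) = 15.592 and β = 34.0 − 15.592 = 18.408.

α = 15.592, β = 18.408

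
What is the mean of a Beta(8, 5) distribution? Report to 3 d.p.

0.615

E[X] = α/(α+β) = 8/13 = 0.615.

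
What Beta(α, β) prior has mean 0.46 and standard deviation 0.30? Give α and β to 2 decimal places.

First σ² = 0.0900. Setting α = μn, β = (1−μ)n with n = α+β,
μ(1−μ)/(n+1) = 0.0900 ⇒ n+1 = 0.2484/0.0900 = 2.7600 ⇒ n = 1.7600.
Hence α = 0.46×1.7600 = 0.81, β = 0.54×1.7600 = 0.95.

α = 0.81, β = 0.95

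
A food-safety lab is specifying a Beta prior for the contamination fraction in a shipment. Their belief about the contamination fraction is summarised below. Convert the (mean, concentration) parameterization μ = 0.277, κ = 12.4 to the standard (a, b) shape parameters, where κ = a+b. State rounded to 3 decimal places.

Split κ in proportion μ : (1−μ): a = 0.277·12.4 = 3.435, b = 12.4 − 3.435 = 8.965.

a = 3.435, b = 8.965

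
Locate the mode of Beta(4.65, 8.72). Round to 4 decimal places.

0.3210

With α,β > 1, mode = (α−1)/(α+β−2) = 3.65/11.37 = 0.3210.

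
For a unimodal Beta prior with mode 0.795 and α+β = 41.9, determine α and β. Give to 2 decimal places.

α = 32.72, β = 9.18

Mode = (α−1)/(κ−2) with κ = α+β, so α−1 = 0.795·39.9 = 31.72.
α = 32.72; β = κ − α = 9.18.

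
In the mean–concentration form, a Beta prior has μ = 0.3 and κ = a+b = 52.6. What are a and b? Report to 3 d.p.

a = 15.780, b = 36.820

Split κ in proportion μ : (1−μ): a = 0.3·52.6 = 15.780, b = 52.6 − 15.780 = 36.820.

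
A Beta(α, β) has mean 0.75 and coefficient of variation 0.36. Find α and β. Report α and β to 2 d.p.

α = 1.18, β = 0.39

σ = CV·μ = 0.36×0.75 = 0.27000, so σ² = 0.072900.
s+1 = μ(1−μ)/σ² = 0.1875/0.072900 = 2.5720, so s = α+β = 1.5720.
α = μs = 1.18, β = (1−μ)s = 0.39.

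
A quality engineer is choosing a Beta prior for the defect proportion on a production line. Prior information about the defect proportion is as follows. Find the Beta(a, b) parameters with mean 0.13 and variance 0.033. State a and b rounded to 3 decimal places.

By moment matching, a+b = μ(1−μ)/σ² − 1 = (0.13·0.87)/0.033 − 1 = 3.4273 − 1 = 2.4273.
Since a/(a+b) = μ, a = 0.13·2.4273 = 0.316 and b = 0.87·2.4273 = 2.112.

a = 0.316, b = 2.112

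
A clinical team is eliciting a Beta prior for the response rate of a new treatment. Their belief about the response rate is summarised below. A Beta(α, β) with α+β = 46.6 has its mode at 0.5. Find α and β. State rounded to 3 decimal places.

α = 23.300, β = 23.300

For α,β>1 the mode is (α−1)/(α+β−2), so α = mode·(κ−2)+1 = 0.5×44.6+1 = 23.300.
And β = (1−mode)·(κ−2)+1 = 0.5×44.6+1 = 23.300.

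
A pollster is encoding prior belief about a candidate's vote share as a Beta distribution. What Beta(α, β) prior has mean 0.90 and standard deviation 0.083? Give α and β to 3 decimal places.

α = 10.858, β = 1.206

Variance = 0.083² = 0.006889. The moment-matching identity α+β = μ(1−μ)/Var − 1 gives
α+β = 0.0900/0.006889 − 1 = 12.0643, so α = μ·12.0643 = 10.858 and β = (1−μ)·12.0643 = 1.206.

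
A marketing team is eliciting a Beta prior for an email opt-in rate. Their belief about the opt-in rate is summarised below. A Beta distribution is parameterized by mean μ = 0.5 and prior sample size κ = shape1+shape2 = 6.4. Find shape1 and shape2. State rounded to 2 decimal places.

Split κ in proportion μ : (1−μ): shape1 = 0.5·6.4 = 3.20, shape2 = 6.4 − 3.20 = 3.20.

shape1 = 3.20, shape2 = 3.20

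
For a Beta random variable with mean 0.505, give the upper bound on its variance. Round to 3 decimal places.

0.250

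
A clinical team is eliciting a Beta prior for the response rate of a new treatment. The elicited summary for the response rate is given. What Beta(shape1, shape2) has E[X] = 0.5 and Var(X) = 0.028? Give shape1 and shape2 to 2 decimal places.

By moment matching, shape1+shape2 = μ(1−μ)/σ² − 1 = (0.5·0.5)/0.028 − 1 = 8.9286 − 1 = 7.9286.
Since shape1/(shape1+shape2) = μ, shape1 = 0.5·7.9286 = 3.96 and shape2 = 0.5·7.9286 = 3.96.

shape1 = 3.96, shape2 = 3.96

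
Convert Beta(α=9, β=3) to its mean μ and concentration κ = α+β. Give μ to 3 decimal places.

μ = 0.750, κ = 12

κ = α+β = 9+3 = 12; μ = α/κ = 9/12 = 0.750.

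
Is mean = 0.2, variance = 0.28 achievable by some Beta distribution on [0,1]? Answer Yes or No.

No

A Beta with mean μ has variance μ(1−μ)/(α+β+1) < μ(1−μ).
Here μ(1−μ) = 0.2×0.8 = 0.16, and 0.28 ≥ 0.16.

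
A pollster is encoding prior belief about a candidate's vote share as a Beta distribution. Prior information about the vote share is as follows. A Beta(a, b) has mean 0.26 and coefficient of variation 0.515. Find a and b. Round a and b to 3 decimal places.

a = 2.530, b = 7.201

Var = (CV·μ)² = (0.515×0.26)² = 0.017929.
a+b = μ(1−μ)/Var − 1 = 0.1924/0.017929 − 1 = 9.7311.
Thus a = 0.26·9.7311 = 2.530 and b = 0.74·9.7311 = 7.201.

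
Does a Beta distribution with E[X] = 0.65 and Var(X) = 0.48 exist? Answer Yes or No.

No

The Beta variance bound is σ² < μ(1−μ).
Here μ(1−μ) = 0.65×0.35 = 0.2275, and 0.48 ≥ 0.2275.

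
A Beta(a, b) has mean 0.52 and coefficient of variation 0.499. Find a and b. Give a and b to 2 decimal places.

Var = (CV·μ)² = (0.499×0.52)² = 0.067330.
a+b = μ(1−μ)/Var − 1 = 0.2496/0.067330 − 1 = 2.7071.
Thus a = 0.52·2.7071 = 1.41 and b = 0.48·2.7071 = 1.30.

a = 1.41, b = 1.30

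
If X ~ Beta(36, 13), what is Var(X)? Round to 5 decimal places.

0.00390

μ = 36/49 = 0.734694; Var = μ(1−μ)/(α+β+1) = 0.1949188/50 = 0.00390.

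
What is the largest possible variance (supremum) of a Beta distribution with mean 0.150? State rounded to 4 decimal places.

Var = μ(1−μ)/(α+β+1), which approaches μ(1−μ) as α+β → 0.
So the supremum is μ(1−μ) = 0.150×0.850 = 0.1275.

0.1275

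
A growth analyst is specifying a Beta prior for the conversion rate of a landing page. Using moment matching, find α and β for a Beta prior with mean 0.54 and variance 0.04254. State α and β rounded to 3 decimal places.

Let s = α+β. The Beta variance is μ(1−μ)/(s+1).
So s+1 = μ(1−μ)/σ² = (0.54×0.46)/0.04254 = 0.2484/0.04254 = 5.8392, giving s = 4.8392.
Then α = μs = 0.54×4.8392 = 2.613 and β = (1−μ)s = 0.46×4.8392 = 2.226.

α = 2.613, β = 2.226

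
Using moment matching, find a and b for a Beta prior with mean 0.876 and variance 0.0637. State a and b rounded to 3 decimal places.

By moment matching, a+b = μ(1−μ)/σ² − 1 = (0.876·0.124)/0.0637 − 1 = 1.7052 − 1 = 0.7052.
Since a/(a+b) = μ, a = 0.876·0.7052 = 0.618 and b = 0.124·0.7052 = 0.087.

a = 0.618, b = 0.087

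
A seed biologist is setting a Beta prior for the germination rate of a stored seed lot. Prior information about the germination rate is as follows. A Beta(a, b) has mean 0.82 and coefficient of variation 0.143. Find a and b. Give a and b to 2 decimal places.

a = 7.98, b = 1.75

σ = CV·μ = 0.143×0.82 = 0.11726, so σ² = 0.013750.
s+1 = μ(1−μ)/σ² = 0.1476/0.013750 = 10.7346, so s = a+b = 9.7346.
a = μs = 7.98, b = (1−μ)s = 1.75.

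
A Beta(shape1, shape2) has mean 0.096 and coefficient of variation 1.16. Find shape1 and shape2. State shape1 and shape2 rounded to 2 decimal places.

shape1 = 0.58, shape2 = 5.42

σ = CV·μ = 1.16×0.096 = 0.11136, so σ² = 0.012401.
s+1 = μ(1−μ)/σ² = 0.086784/0.012401 = 6.9981, so s = shape1+shape2 = 5.9981.
shape1 = μs = 0.58, shape2 = (1−μ)s = 5.42.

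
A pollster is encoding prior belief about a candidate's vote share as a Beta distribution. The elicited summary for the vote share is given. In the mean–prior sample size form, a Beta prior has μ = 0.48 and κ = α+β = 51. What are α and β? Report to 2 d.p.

α = 24.48, β = 26.52

Split κ in proportion μ : (1−μ): α = 0.48·51 = 24.48, β = 51 − 24.48 = 26.52.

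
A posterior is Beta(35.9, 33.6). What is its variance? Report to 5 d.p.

μ = 35.9/69.5 = 0.516547; Var = μ(1−μ)/(α+β+1) = 0.2497262/70.5 = 0.00354.

0.00354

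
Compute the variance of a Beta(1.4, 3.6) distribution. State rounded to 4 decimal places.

0.0336

Var = αβ/[(α+β)²(α+β+1)] = (1.4×3.6)/(5.0²×6.0) = 5.04/150.000 = 0.0336.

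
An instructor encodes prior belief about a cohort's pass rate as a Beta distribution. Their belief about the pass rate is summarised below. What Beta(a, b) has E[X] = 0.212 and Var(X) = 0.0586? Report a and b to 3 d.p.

Write ν = a+b; then a = μν and Var = μ(1−μ)/(ν+1).
ν = μ(1−μ)/Var − 1 = 0.167056/0.0586 − 1 = 1.8508.
a = 0.212·1.8508 = 0.392, b = 0.788·1.8508 = 1.458.

a = 0.392, b = 1.458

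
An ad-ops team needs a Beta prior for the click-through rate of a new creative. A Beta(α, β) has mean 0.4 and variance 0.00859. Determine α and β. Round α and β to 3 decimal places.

α = 10.776, β = 16.164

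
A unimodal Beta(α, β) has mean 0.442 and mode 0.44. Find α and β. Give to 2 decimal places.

Let s = α+β. Mean gives α = μs = 0.442s; mode gives (α−1)/(s−2) = 0.44.
Substituting: 0.442s − 1 = 0.44(s−2) = 0.44s − 0.88, so 0.002s = 0.12 and s = 60.0000.
Then α = 0.442×60.0000 = 26.52 and β = s−α = 33.48.

α = 26.52, β = 33.48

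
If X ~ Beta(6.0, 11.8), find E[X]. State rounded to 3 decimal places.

0.337

The Beta mean is α/(α+β) = 6.0/(6.0+11.8) = 0.337.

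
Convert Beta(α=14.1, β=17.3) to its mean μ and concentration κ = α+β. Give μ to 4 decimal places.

μ = 0.4490, κ = 31.4

κ = α+β = 14.1+17.3 = 31.4; μ = α/κ = 14.1/31.4 = 0.4490.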